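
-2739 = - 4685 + 1946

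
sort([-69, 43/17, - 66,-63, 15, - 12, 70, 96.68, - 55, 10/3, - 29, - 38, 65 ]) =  [ - 69, - 66, - 63, - 55, - 38, - 29  , - 12,43/17,10/3, 15, 65, 70, 96.68]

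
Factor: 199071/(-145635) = -909/665=-3^2*5^( -1)*7^ ( - 1)*19^(  -  1) * 101^1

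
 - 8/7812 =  - 2/1953 = - 0.00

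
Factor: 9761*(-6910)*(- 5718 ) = 2^2*3^1 *5^1 * 43^1 * 227^1*691^1*953^1 = 385670580180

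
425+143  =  568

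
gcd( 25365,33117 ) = 57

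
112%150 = 112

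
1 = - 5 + 6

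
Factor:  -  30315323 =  - 1193^1*25411^1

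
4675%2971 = 1704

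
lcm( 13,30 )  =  390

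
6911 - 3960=2951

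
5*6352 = 31760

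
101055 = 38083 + 62972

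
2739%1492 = 1247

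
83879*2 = 167758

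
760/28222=380/14111 = 0.03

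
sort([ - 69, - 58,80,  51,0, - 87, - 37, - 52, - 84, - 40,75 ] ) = [ - 87, - 84,  -  69,-58, - 52, - 40, - 37, 0,51, 75,80] 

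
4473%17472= 4473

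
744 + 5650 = 6394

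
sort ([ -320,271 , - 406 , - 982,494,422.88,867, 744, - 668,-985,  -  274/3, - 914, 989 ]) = [ - 985 ,  -  982,-914,-668, - 406,-320, - 274/3, 271,422.88, 494, 744, 867, 989]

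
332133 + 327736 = 659869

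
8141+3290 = 11431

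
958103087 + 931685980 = 1889789067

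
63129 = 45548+17581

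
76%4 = 0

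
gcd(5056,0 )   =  5056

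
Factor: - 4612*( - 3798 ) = 2^3*3^2*211^1*1153^1  =  17516376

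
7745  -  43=7702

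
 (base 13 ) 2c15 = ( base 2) 1100100101000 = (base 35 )590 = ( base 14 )24c0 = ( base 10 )6440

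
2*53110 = 106220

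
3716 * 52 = 193232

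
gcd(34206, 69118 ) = 2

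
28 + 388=416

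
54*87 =4698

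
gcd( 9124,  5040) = 4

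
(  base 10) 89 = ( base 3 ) 10022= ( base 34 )2L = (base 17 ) 54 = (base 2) 1011001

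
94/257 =94/257 = 0.37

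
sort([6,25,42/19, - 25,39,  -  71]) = [ - 71,-25, 42/19, 6,25 , 39]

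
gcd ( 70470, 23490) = 23490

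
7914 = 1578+6336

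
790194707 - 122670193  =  667524514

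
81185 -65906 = 15279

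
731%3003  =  731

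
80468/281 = 80468/281=286.36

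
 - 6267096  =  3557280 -9824376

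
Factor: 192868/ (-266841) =-2^2*3^ (- 3 )*13^1*3709^1*9883^( - 1)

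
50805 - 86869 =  - 36064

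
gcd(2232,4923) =9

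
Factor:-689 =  - 13^1*53^1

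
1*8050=8050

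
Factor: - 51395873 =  - 51395873^1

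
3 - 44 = -41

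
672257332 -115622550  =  556634782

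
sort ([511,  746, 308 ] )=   [ 308, 511,746]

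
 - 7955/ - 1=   7955 + 0/1 = 7955.00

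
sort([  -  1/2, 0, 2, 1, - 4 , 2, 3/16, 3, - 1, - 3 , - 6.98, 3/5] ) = [  -  6.98, - 4, - 3, - 1, - 1/2, 0, 3/16, 3/5 , 1,  2 , 2,3 ]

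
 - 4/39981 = - 4/39981 = - 0.00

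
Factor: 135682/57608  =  179/76=2^( - 2)*19^( -1)*179^1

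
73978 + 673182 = 747160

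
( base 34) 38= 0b1101110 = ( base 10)110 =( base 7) 215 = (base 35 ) 35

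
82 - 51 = 31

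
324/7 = 46  +  2/7 = 46.29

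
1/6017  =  1/6017 = 0.00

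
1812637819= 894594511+918043308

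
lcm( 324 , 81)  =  324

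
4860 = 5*972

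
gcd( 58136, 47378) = 2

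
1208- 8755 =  - 7547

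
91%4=3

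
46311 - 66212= -19901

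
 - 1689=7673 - 9362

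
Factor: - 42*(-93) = 3906=2^1 * 3^2*7^1*31^1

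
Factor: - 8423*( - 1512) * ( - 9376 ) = - 2^8*3^3 * 7^1 * 293^1*8423^1= - 119408760576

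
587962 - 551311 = 36651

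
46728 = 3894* 12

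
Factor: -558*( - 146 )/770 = 2^1*3^2*5^( - 1 )*7^( - 1)*11^( - 1 )*31^1*73^1 = 40734/385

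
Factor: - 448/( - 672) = 2^1*  3^( - 1) = 2/3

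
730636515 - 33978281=696658234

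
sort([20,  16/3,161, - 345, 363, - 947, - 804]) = [ - 947, - 804,-345 , 16/3,20, 161,363 ]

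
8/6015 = 8/6015=0.00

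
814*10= 8140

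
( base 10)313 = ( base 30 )AD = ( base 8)471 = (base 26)c1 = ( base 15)15D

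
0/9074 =0 = 0.00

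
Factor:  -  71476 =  - 2^2*107^1*167^1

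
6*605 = 3630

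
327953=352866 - 24913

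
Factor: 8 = 2^3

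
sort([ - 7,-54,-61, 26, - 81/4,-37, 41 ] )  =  [ - 61, - 54, - 37,-81/4,-7,26, 41]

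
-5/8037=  - 1 + 8032/8037 = - 0.00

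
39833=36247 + 3586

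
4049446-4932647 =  - 883201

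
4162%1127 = 781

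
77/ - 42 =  - 11/6 = - 1.83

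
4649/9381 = 4649/9381 = 0.50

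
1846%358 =56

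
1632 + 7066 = 8698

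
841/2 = 841/2 = 420.50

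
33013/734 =44 + 717/734 =44.98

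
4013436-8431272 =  - 4417836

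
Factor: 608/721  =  2^5*7^(-1) * 19^1 * 103^(-1) 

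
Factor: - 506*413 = -208978 = - 2^1* 7^1*11^1* 23^1*59^1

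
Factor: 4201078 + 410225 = 3^3*233^1*733^1  =  4611303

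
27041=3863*7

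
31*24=744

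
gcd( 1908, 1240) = 4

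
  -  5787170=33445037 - 39232207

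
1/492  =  1/492 = 0.00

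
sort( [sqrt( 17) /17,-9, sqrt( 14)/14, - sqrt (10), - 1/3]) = [ - 9 , - sqrt(10), - 1/3, sqrt (17)/17, sqrt( 14 )/14 ] 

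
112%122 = 112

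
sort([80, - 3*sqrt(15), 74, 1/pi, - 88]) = [ - 88,-3  *sqrt(15 ), 1/pi,74, 80]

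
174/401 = 174/401 = 0.43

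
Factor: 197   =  197^1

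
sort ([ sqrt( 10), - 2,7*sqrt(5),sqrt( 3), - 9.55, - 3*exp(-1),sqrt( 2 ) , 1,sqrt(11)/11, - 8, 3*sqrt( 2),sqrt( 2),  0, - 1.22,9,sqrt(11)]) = [ - 9.55, - 8,- 2,-1.22, - 3*exp(- 1),0,sqrt( 11) /11,1,sqrt( 2),sqrt( 2 ), sqrt (3), sqrt( 10), sqrt( 11), 3*sqrt(2),9, 7*sqrt (5) ]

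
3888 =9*432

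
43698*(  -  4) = -174792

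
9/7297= 9/7297 = 0.00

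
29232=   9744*3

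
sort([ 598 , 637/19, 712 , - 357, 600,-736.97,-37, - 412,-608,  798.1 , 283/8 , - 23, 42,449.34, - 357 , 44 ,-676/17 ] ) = [ - 736.97,- 608,-412,-357, -357, -676/17,-37, - 23, 637/19 , 283/8, 42, 44,449.34,598,600,712,798.1] 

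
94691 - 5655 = 89036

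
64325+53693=118018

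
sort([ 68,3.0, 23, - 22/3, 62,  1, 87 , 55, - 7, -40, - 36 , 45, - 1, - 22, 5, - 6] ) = [ - 40, - 36, - 22, - 22/3, - 7,  -  6, -1, 1, 3.0,5,23,45, 55, 62,  68, 87] 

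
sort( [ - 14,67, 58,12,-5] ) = [ - 14, - 5, 12, 58, 67] 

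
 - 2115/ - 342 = 235/38 = 6.18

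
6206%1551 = 2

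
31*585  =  18135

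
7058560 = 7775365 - 716805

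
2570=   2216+354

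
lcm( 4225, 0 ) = 0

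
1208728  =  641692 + 567036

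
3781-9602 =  - 5821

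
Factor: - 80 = -2^4 * 5^1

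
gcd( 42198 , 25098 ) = 6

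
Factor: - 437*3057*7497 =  - 10015309773 = -3^3*7^2*17^1*19^1 * 23^1*1019^1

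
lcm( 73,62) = 4526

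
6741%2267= 2207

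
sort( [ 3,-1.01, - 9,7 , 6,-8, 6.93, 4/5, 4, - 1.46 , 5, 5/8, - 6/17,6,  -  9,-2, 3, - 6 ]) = [ - 9,-9, - 8,-6,  -  2, - 1.46, - 1.01,  -  6/17, 5/8,  4/5, 3,  3,4, 5, 6, 6,  6.93, 7] 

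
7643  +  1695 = 9338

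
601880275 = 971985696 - 370105421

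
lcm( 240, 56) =1680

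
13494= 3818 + 9676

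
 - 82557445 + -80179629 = -162737074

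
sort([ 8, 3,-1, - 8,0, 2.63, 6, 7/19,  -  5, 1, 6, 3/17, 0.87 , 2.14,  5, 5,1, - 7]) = [ - 8  , - 7,  -  5, - 1, 0,3/17, 7/19,0.87, 1,  1, 2.14,2.63,3, 5,5, 6, 6, 8 ] 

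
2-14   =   - 12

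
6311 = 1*6311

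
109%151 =109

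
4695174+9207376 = 13902550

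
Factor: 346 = 2^1*173^1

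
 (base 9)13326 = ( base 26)d8j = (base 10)9015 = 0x2337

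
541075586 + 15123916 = 556199502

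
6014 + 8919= 14933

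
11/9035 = 11/9035 = 0.00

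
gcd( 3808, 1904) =1904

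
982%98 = 2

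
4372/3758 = 2186/1879 = 1.16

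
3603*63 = 226989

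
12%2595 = 12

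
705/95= 7+8/19 = 7.42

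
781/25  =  781/25 = 31.24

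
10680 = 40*267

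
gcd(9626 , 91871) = 1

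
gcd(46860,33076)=4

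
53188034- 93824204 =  - 40636170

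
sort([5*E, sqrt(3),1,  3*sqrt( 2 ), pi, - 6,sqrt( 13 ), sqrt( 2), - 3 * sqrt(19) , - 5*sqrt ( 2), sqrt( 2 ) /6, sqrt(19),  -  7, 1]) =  [ - 3*sqrt( 19), - 5*sqrt( 2), - 7,  -  6, sqrt( 2)/6, 1,  1,sqrt( 2),sqrt(3),pi, sqrt(13),  3 * sqrt( 2),  sqrt(19 ) , 5* E]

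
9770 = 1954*5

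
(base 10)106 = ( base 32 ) 3A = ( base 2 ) 1101010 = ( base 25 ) 46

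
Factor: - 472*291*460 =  - 2^5 * 3^1*5^1*23^1*59^1 * 97^1= - 63181920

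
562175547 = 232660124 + 329515423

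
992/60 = 248/15= 16.53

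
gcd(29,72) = 1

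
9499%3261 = 2977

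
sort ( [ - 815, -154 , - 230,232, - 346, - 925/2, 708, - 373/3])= [ - 815,-925/2, - 346, - 230, - 154, - 373/3 , 232 , 708]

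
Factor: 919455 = 3^1*5^1*61297^1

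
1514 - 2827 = -1313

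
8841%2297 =1950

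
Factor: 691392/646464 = 277/259 =7^ (-1)*37^( - 1) * 277^1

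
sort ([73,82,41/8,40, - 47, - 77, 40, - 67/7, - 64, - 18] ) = [ - 77  , - 64, - 47, - 18,-67/7,  41/8 , 40 , 40, 73, 82]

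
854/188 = 4 + 51/94 =4.54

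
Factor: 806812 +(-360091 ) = 3^1*11^1 * 13537^1=446721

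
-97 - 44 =-141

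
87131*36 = 3136716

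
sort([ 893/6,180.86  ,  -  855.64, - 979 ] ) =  [ - 979, - 855.64, 893/6,180.86 ]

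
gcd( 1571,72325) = 1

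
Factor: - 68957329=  - 7^1 * 9851047^1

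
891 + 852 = 1743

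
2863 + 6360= 9223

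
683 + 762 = 1445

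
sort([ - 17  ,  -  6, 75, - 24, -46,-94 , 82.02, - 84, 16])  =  [ - 94,-84,-46,-24, -17,  -  6, 16,75,82.02]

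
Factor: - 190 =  - 2^1*5^1* 19^1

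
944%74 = 56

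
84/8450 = 42/4225 =0.01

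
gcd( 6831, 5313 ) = 759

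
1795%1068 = 727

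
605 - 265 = 340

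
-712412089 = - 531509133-180902956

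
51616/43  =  1200 + 16/43 = 1200.37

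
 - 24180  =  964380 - 988560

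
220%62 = 34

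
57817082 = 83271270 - 25454188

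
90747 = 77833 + 12914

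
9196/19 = 484 = 484.00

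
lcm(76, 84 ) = 1596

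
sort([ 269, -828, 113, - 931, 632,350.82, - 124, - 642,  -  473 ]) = [-931,-828, - 642, - 473, - 124,113,269,350.82, 632 ]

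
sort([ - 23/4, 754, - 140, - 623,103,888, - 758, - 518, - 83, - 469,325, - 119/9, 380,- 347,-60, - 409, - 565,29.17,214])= [ - 758,-623, - 565, - 518, - 469,  -  409, - 347, - 140, - 83,-60, - 119/9,-23/4,  29.17,103,214,325,380,  754 , 888]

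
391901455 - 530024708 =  - 138123253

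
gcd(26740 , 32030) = 10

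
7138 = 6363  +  775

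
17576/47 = 373+45/47 = 373.96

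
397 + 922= 1319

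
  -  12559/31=-406  +  27/31 =- 405.13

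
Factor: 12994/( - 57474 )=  - 6497/28737 = - 3^(  -  2)*31^( - 1)  *  73^1  *  89^1*103^( - 1 ) 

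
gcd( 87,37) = 1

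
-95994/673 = -143 + 245/673 = -142.64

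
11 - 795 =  - 784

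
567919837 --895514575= 1463434412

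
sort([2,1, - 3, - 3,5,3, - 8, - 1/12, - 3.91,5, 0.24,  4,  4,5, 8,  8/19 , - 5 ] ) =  [ - 8, - 5, - 3.91, - 3, - 3, - 1/12,0.24,  8/19, 1,  2, 3,4,4,  5, 5, 5,  8]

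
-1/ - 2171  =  1/2171 = 0.00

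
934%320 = 294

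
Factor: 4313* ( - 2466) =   -  10635858 = - 2^1*3^2*19^1*137^1*227^1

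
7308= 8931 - 1623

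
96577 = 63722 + 32855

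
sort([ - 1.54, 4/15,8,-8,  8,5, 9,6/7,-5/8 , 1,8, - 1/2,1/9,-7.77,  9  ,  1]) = [ - 8 ,-7.77, - 1.54, - 5/8,-1/2, 1/9,4/15, 6/7, 1,1, 5, 8,8, 8, 9,9]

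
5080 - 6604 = -1524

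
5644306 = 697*8098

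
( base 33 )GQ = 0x22A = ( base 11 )464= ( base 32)ha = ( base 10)554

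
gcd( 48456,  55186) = 1346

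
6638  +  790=7428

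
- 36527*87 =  - 3177849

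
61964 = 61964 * 1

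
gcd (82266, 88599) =3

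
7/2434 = 7/2434 = 0.00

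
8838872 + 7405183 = 16244055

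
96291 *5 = 481455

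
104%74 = 30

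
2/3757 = 2/3757  =  0.00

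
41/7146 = 41/7146 = 0.01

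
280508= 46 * 6098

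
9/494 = 9/494 = 0.02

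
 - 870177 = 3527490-4397667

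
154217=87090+67127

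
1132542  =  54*20973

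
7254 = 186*39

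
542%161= 59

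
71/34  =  71/34 = 2.09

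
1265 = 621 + 644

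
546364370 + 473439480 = 1019803850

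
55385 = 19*2915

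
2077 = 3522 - 1445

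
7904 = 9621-1717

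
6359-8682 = - 2323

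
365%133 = 99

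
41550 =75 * 554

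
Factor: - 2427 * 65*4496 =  - 709266480 = - 2^4 * 3^1 *5^1*13^1*281^1 * 809^1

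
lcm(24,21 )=168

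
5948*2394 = 14239512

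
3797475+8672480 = 12469955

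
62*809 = 50158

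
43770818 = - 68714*( - 637)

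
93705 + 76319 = 170024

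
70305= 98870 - 28565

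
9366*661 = 6190926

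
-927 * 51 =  - 47277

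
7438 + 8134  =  15572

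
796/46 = 17  +  7/23= 17.30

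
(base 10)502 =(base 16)1F6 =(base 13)2C8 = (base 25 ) k2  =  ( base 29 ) H9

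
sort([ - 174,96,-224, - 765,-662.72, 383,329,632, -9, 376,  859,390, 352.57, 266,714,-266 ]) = [ - 765,-662.72,-266, - 224, - 174, - 9, 96,266 , 329,352.57,376,383, 390,632, 714 , 859] 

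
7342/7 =7342/7  =  1048.86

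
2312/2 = 1156 = 1156.00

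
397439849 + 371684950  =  769124799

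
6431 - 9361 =-2930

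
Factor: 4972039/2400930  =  2^ (-1) * 3^( - 2)*5^( - 1)*7^( - 1)*37^( - 1)*103^(-1)*997^1  *4987^1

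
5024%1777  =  1470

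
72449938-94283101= - 21833163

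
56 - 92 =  - 36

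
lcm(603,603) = 603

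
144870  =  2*72435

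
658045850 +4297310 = 662343160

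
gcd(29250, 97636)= 2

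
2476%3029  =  2476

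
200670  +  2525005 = 2725675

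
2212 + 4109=6321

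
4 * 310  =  1240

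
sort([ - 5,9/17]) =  [ -5,9/17]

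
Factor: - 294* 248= -72912 = - 2^4*3^1*7^2 * 31^1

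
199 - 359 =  - 160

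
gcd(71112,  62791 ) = 1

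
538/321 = 1+217/321 = 1.68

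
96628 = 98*986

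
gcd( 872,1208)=8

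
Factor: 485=5^1*97^1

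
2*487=974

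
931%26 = 21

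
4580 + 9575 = 14155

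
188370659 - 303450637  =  -115079978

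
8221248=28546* 288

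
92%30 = 2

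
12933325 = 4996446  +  7936879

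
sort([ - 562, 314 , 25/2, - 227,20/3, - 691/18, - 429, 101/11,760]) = [ -562, - 429, - 227 , - 691/18,20/3,101/11,25/2,314,760] 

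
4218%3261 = 957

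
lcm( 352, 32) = 352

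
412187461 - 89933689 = 322253772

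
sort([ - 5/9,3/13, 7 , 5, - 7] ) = [ - 7, - 5/9,  3/13, 5  ,  7 ] 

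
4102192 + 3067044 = 7169236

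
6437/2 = 6437/2 = 3218.50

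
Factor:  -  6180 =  -2^2*3^1*5^1* 103^1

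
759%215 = 114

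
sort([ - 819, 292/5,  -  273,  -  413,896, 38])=[ - 819, - 413, -273, 38, 292/5, 896]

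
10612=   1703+8909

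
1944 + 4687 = 6631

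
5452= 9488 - 4036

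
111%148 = 111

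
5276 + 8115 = 13391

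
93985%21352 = 8577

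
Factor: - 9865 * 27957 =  - 275795805 = - 3^1*5^1*1973^1*9319^1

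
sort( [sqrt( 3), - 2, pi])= [- 2, sqrt( 3), pi ] 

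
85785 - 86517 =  - 732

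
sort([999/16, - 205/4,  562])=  [ - 205/4, 999/16, 562]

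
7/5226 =7/5226 = 0.00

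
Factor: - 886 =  - 2^1*443^1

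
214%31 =28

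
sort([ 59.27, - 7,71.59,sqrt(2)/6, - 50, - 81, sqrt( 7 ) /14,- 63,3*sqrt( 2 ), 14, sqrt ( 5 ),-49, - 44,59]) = [ - 81,-63,  -  50, - 49,  -  44, - 7, sqrt (7) /14  ,  sqrt( 2 ) /6, sqrt(5),3*sqrt(2), 14, 59, 59.27,71.59] 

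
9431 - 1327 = 8104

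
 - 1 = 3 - 4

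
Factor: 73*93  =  3^1*31^1*73^1 =6789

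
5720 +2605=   8325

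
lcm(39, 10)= 390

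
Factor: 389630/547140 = 47/66 = 2^( - 1) * 3^( - 1) * 11^( - 1) *47^1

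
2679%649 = 83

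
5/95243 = 5/95243 = 0.00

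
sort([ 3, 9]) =[3,9]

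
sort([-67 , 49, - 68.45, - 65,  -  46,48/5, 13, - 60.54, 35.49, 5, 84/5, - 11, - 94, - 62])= [ - 94, - 68.45, - 67, - 65,  -  62, - 60.54, - 46, - 11, 5,  48/5 , 13, 84/5,35.49,49]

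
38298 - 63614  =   - 25316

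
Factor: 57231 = 3^2 * 6359^1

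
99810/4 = 24952 + 1/2 = 24952.50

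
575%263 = 49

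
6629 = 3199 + 3430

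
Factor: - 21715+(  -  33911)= - 2^1*3^1*73^1*127^1 = -55626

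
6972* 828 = 5772816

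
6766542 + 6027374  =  12793916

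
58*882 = 51156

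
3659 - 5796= - 2137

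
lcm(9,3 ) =9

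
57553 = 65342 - 7789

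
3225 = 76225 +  - 73000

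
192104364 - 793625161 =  - 601520797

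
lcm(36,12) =36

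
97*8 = 776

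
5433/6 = 905 + 1/2 = 905.50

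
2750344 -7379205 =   -  4628861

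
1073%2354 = 1073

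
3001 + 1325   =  4326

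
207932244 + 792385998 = 1000318242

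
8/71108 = 2/17777 = 0.00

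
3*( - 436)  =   - 1308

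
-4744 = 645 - 5389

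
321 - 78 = 243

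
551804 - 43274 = 508530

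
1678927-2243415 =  - 564488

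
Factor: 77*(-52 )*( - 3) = 12012 = 2^2*3^1*7^1 * 11^1*13^1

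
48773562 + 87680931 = 136454493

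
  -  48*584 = -28032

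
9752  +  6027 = 15779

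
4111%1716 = 679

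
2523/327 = 7 + 78/109 = 7.72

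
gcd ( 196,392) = 196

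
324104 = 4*81026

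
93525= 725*129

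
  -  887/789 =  - 2 + 691/789 = -1.12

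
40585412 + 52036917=92622329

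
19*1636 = 31084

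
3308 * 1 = 3308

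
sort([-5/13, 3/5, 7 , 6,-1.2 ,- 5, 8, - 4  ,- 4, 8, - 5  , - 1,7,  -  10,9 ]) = [ - 10, - 5, - 5, -4, - 4, - 1.2,-1, - 5/13,3/5, 6 , 7,7, 8,  8,9]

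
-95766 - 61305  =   - 157071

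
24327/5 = 4865 + 2/5 = 4865.40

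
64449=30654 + 33795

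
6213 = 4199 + 2014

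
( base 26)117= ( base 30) nj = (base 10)709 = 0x2C5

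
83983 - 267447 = -183464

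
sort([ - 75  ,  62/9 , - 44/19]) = [ - 75,-44/19, 62/9]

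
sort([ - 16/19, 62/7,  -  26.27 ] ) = [-26.27, - 16/19 , 62/7]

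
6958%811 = 470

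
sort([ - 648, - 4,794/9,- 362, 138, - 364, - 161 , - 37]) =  [ - 648, - 364, - 362, - 161, - 37, - 4, 794/9, 138]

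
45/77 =45/77 = 0.58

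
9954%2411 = 310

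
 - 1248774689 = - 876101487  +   - 372673202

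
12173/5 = 12173/5 = 2434.60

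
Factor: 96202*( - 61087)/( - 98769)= 5876691574/98769 = 2^1*3^ ( - 1 )*11^( - 1)*13^1 *37^1*41^( - 1)*73^( - 1) * 103^1 * 127^1*467^1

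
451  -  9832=  -  9381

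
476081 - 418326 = 57755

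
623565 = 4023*155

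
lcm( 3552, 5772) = 46176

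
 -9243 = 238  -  9481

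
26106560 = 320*81583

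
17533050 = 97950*179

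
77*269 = 20713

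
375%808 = 375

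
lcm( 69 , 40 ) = 2760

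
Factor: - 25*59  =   - 5^2 * 59^1 = - 1475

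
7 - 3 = 4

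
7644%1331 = 989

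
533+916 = 1449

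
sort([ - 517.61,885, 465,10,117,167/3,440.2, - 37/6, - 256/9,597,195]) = [-517.61, - 256/9, - 37/6, 10 , 167/3,117, 195,440.2, 465,597,885] 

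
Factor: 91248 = 2^4 * 3^1*1901^1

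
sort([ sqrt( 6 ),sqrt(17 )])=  [sqrt(6), sqrt (17) ]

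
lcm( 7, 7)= 7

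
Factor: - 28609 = -7^1*61^1*67^1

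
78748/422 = 186 + 128/211 = 186.61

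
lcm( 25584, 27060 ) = 1407120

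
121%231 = 121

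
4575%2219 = 137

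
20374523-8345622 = 12028901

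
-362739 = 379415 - 742154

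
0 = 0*86939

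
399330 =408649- 9319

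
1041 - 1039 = 2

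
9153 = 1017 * 9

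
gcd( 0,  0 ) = 0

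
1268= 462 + 806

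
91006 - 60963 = 30043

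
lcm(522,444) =38628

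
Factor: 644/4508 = 1/7 = 7^( - 1)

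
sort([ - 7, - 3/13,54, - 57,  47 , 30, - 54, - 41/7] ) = [ - 57, - 54, - 7, - 41/7 , - 3/13, 30,  47,54 ]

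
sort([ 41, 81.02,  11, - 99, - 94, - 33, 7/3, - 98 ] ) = [ - 99, - 98, - 94, - 33, 7/3, 11,41,81.02]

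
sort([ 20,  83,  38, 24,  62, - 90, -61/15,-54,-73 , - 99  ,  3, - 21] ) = [-99, - 90, - 73,-54,-21,-61/15,3,  20,  24 , 38 , 62, 83]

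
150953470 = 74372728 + 76580742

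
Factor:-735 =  - 3^1 * 5^1*7^2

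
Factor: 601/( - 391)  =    -  17^( - 1) * 23^( - 1 )*601^1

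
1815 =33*55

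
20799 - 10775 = 10024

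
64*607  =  38848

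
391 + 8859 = 9250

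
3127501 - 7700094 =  -4572593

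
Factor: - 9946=-2^1 * 4973^1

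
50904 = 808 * 63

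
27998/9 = 27998/9 = 3110.89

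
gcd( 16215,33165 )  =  15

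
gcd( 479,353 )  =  1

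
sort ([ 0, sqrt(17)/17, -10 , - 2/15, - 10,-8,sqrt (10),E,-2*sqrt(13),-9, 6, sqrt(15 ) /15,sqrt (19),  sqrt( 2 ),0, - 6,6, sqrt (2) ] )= [ -10, - 10,  -  9, -8,-2*sqrt( 13 ) , - 6, -2/15,0, 0,sqrt( 17)/17 , sqrt( 15)/15 , sqrt(2),sqrt(2),E,sqrt(10 ),sqrt (19),6, 6]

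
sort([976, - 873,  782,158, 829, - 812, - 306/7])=[ - 873, - 812 , - 306/7,158, 782, 829,976 ] 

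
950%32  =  22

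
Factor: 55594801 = 167^1*332903^1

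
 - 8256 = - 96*86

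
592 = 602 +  - 10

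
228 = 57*4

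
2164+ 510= 2674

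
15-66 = -51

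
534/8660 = 267/4330 = 0.06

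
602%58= 22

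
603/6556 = 603/6556=0.09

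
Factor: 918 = 2^1 * 3^3 * 17^1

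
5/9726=5/9726 = 0.00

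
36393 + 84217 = 120610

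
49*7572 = 371028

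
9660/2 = 4830 =4830.00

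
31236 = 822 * 38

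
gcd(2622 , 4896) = 6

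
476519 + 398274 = 874793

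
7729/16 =7729/16 = 483.06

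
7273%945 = 658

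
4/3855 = 4/3855 = 0.00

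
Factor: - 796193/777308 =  - 2^( - 2 )*7^(-1) * 17^(  -  1) * 23^( - 1 ) *71^( - 1 )*796193^1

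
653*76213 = 49767089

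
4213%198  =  55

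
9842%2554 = 2180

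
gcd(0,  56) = 56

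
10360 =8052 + 2308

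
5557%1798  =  163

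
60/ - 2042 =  - 30/1021 = - 0.03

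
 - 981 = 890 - 1871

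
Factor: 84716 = 2^2*21179^1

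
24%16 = 8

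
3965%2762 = 1203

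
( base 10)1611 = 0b11001001011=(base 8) 3113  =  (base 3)2012200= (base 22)375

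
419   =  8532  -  8113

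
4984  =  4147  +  837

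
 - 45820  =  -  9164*5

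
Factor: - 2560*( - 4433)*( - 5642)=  - 2^10*5^1*7^1*11^1*13^2 * 31^2   =  - 64028124160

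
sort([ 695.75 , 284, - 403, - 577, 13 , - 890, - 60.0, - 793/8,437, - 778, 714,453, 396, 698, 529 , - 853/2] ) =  [ - 890, - 778, - 577, - 853/2 , - 403, - 793/8, - 60.0, 13,284, 396, 437, 453, 529, 695.75, 698,714 ] 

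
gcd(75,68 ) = 1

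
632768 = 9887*64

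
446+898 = 1344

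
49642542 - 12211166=37431376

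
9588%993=651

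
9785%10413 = 9785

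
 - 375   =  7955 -8330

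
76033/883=76033/883 = 86.11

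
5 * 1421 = 7105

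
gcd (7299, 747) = 9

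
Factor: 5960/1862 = 2980/931 = 2^2*5^1*7^( -2 )*19^( - 1 )*149^1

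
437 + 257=694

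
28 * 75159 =2104452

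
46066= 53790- 7724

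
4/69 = 4/69 = 0.06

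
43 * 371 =15953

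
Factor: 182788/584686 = 2^1 * 45697^1*292343^ (-1 ) = 91394/292343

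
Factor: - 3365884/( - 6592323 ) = 2^2*3^(  -  1 ) * 73^1*277^( - 1)*7933^( - 1 )*11527^1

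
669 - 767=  - 98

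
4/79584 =1/19896=0.00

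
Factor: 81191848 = 2^3  *10148981^1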